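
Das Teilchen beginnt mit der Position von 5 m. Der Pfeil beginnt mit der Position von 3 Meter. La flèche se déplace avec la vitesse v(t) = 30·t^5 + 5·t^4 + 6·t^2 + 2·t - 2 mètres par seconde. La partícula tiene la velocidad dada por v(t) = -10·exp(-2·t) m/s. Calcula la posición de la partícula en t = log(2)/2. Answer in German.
Wir müssen unsere Gleichung für die Geschwindigkeit v(t) = -10·exp(-2·t) 1-mal integrieren. Die Stammfunktion von der Geschwindigkeit ist die Position. Mit x(0) = 5 erhalten wir x(t) = 5·exp(-2·t). Wir haben die Position x(t) = 5·exp(-2·t). Durch Einsetzen von t = log(2)/2: x(log(2)/2) = 5/2.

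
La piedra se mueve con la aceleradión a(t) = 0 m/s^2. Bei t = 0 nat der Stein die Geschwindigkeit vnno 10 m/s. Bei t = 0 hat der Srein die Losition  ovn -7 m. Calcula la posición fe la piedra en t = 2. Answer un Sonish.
Necesitamos integrar nuestra ecuación de la aceleración a(t) = 0 2 veces. Tomando ∫a(t)dt y aplicando v(0) = 10, encontramos v(t) = 10. Tomando ∫v(t)dt y aplicando x(0) = -7, encontramos x(t) = 10·t - 7. Usando x(t) = 10·t - 7 y sustituyendo t = 2, encontramos x = 13.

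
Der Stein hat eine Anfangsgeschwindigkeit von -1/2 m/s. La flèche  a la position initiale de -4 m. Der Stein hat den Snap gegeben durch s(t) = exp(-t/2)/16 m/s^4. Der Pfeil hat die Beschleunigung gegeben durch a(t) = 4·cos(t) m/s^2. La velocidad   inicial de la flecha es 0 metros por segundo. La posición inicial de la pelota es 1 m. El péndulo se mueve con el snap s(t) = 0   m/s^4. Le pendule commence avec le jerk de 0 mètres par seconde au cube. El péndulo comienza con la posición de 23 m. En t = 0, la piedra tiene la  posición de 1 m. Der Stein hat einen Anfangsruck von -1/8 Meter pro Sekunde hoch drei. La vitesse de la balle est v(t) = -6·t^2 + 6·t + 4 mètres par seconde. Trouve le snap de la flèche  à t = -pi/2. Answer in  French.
En partant de l'accélération a(t) = 4·cos(t), nous prenons 2 dérivées. La dérivée de l'accélération donne le jerk: j(t) = -4·sin(t). En dérivant le jerk, nous obtenons le snap: s(t) = -4·cos(t). En utilisant s(t) = -4·cos(t) et en substituant t = -pi/2, nous trouvons s = 0.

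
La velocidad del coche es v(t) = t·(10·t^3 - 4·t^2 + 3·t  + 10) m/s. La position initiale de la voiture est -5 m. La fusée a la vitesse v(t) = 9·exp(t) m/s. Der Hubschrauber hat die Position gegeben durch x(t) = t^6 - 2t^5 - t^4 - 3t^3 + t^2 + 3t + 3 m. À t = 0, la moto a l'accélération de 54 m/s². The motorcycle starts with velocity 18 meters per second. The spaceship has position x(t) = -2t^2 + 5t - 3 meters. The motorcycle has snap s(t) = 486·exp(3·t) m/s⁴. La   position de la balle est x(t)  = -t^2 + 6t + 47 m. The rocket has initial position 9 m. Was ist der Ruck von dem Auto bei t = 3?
Ausgehend von der Geschwindigkeit v(t) = t·(10·t^3 - 4·t^2 + 3·t + 10), nehmen wir 2 Ableitungen. Die Ableitung von der Geschwindigkeit ergibt die Beschleunigung: a(t) = 10·t^3 - 4·t^2 + t·(30·t^2 - 8·t + 3) + 3·t + 10. Die Ableitung von der Beschleunigung ergibt den Ruck: j(t) = 60·t^2 + t·(60·t - 8) - 16·t + 6. Wir haben den Ruck j(t) = 60·t^2 + t·(60·t - 8) - 16·t + 6. Durch Einsetzen von t = 3: j(3) = 1014.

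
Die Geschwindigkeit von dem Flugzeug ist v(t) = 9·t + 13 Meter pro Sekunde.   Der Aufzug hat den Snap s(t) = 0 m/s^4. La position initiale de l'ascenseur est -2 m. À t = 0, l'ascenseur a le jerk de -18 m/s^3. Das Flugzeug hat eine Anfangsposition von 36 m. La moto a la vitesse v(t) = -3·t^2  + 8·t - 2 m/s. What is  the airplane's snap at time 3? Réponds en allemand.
Wir müssen unsere Gleichung für die Geschwindigkeit v(t) = 9·t + 13 3-mal ableiten. Mit d/dt von v(t) finden wir a(t) = 9. Mit d/dt von a(t) finden wir j(t) = 0. Die Ableitung von dem Ruck ergibt den Snap: s(t) = 0. Wir haben den Snap s(t) = 0. Durch Einsetzen von t = 3: s(3) = 0.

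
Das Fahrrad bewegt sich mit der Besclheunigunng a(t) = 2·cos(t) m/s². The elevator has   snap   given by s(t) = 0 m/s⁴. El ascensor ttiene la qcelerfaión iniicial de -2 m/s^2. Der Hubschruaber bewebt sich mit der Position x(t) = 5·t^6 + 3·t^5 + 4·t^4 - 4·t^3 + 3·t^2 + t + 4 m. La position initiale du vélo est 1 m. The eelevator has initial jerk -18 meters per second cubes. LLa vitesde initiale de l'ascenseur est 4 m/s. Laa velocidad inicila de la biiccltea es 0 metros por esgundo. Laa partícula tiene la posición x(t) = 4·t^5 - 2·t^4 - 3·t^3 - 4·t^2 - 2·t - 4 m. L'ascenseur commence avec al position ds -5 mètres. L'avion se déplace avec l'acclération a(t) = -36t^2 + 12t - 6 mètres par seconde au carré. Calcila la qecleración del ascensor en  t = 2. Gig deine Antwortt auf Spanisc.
Necesitamos integrar nuestra ecuación del snap s(t) = 0 2 veces. La antiderivada del snap, con j(0) = -18, da la sacudida: j(t) = -18. La integral de la sacudida, con a(0) = -2, da la aceleración: a(t) = -18·t - 2. Tenemos la aceleración a(t) = -18·t - 2. Sustituyendo t = 2: a(2) = -38.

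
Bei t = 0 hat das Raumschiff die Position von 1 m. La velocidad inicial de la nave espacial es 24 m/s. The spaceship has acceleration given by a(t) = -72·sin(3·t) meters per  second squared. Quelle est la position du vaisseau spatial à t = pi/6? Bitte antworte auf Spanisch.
Partiendo de la aceleración a(t) = -72·sin(3·t), tomamos 2 antiderivadas. La integral de la aceleración, con v(0) = 24, da la velocidad: v(t) = 24·cos(3·t). Integrando la velocidad y usando la condición inicial x(0) = 1, obtenemos x(t) = 8·sin(3·t) + 1. Usando x(t) = 8·sin(3·t) + 1 y sustituyendo t = pi/6, encontramos x = 9.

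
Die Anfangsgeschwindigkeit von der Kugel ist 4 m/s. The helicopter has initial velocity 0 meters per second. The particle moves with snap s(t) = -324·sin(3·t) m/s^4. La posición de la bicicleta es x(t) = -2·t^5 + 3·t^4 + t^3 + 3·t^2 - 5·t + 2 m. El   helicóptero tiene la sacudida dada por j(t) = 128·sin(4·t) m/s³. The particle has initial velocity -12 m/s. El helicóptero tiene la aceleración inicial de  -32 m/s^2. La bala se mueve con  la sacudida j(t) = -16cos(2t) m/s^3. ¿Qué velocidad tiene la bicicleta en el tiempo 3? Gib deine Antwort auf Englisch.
Starting from position x(t) = -2·t^5 + 3·t^4 + t^3 + 3·t^2 - 5·t + 2, we take 1 derivative. Taking d/dt of x(t), we find v(t) = -10·t^4 + 12·t^3 + 3·t^2 + 6·t - 5. From the given velocity equation v(t) = -10·t^4 + 12·t^3 + 3·t^2 + 6·t - 5, we substitute t = 3 to get v = -446.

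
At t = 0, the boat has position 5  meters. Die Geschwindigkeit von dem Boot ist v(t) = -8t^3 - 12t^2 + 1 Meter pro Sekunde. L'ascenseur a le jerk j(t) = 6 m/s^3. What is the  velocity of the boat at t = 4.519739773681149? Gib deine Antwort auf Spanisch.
Usando v(t) = -8·t^3 - 12·t^2 + 1 y sustituyendo t = 4.519739773681149, encontramos v = -982.772246140591.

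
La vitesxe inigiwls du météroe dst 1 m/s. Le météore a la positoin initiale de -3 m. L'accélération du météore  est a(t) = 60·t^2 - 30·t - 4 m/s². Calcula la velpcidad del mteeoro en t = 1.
Necesitamos integrar nuestra ecuación de la aceleración a(t) = 60·t^2 - 30·t - 4 1 vez. Integrando la aceleración y usando la condición inicial v(0) = 1, obtenemos v(t) = 20·t^3 - 15·t^2 - 4·t + 1. Tenemos la velocidad v(t) = 20·t^3 - 15·t^2 - 4·t + 1. Sustituyendo t = 1: v(1) = 2.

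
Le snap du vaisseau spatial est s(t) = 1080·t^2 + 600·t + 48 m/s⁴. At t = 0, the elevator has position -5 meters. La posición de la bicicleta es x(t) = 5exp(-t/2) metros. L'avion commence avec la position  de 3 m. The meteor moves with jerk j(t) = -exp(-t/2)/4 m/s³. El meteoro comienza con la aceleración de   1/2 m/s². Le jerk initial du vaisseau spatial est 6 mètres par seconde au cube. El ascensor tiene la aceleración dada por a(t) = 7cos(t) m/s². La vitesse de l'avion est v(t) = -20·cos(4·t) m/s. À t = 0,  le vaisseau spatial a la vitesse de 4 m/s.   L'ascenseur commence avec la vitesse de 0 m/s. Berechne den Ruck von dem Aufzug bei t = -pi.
Wir müssen unsere Gleichung für die Beschleunigung a(t) = 7·cos(t) 1-mal ableiten. Durch Ableiten von der Beschleunigung erhalten wir den Ruck: j(t) = -7·sin(t). Mit j(t) = -7·sin(t) und Einsetzen von t = -pi, finden wir j = 0.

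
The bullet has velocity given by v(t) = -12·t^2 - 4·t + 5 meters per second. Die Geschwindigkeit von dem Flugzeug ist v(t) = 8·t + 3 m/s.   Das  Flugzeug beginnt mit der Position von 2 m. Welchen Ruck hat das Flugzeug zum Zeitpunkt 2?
Wir müssen unsere Gleichung für die Geschwindigkeit v(t) = 8·t + 3 2-mal ableiten. Mit d/dt von v(t) finden wir a(t) = 8. Die Ableitung von der Beschleunigung ergibt den Ruck: j(t) = 0. Wir haben den Ruck j(t) = 0. Durch Einsetzen von t = 2: j(2) = 0.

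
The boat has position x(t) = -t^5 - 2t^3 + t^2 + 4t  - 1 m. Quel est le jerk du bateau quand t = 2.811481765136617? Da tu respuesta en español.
Debemos derivar nuestra ecuación de la posición x(t) = -t^5 - 2·t^3 + t^2 + 4·t - 1 3 veces. La derivada de la posición da la velocidad: v(t) = -5·t^4 - 6·t^2 + 2·t + 4. Tomando d/dt de v(t), encontramos a(t) = -20·t^3 - 12·t + 2. La derivada de la aceleración da la sacudida: j(t) = -60·t^2 - 12. Tenemos la sacudida j(t) = -60·t^2 - 12. Sustituyendo t = 2.811481765136617: j(2.811481765136617) = -486.265782941742.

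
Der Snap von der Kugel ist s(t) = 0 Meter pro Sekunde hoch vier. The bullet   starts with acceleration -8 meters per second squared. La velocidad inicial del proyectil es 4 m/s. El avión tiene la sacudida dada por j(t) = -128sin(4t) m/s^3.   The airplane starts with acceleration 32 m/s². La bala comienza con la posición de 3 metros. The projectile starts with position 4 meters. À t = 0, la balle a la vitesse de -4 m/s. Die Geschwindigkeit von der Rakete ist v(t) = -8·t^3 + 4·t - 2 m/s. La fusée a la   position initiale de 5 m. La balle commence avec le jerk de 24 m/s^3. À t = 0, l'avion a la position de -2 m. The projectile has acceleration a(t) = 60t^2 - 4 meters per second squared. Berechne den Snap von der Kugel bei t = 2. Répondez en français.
En utilisant s(t) = 0 et en substituant t = 2, nous trouvons s = 0.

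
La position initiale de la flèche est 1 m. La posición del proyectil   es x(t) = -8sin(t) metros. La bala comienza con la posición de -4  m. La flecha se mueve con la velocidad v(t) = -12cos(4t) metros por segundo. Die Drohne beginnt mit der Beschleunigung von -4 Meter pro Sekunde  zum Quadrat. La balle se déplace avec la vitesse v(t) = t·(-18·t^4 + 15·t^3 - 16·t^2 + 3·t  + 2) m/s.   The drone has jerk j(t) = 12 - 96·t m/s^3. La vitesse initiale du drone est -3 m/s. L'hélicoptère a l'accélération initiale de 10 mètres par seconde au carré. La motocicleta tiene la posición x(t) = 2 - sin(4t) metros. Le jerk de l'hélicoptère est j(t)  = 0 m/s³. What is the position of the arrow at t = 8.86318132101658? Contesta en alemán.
Wir müssen unsere Gleichung für die Geschwindigkeit v(t) = -12·cos(4·t) 1-mal integrieren. Mit ∫v(t)dt und Anwendung von x(0) = 1, finden wir x(t) = 1 - 3·sin(4·t). Mit x(t) = 1 - 3·sin(4·t) und Einsetzen von t = 8.86318132101658, finden wir x = 3.34101394190987.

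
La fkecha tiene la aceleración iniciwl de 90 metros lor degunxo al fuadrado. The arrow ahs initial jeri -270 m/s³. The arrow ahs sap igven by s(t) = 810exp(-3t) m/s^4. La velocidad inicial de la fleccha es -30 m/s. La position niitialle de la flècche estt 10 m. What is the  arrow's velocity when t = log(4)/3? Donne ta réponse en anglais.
To solve this, we need to take 3 antiderivatives of our snap equation s(t) = 810·exp(-3·t). Integrating snap and using the initial condition j(0) = -270, we get j(t) = -270·exp(-3·t). The antiderivative of jerk, with a(0) = 90, gives acceleration: a(t) = 90·exp(-3·t). The integral of acceleration, with v(0) = -30, gives velocity: v(t) = -30·exp(-3·t). From the given velocity equation v(t) = -30·exp(-3·t), we substitute t = log(4)/3 to get v = -15/2.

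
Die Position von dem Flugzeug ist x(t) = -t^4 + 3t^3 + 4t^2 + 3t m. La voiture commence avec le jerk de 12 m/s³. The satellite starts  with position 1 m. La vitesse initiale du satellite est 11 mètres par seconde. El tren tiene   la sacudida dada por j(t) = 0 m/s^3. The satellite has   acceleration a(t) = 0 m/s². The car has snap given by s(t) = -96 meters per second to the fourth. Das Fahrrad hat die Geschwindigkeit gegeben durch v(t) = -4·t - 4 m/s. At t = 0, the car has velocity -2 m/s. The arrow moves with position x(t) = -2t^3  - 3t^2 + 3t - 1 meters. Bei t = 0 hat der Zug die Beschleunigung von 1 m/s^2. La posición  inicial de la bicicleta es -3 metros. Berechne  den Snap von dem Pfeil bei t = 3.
Um dies zu lösen, müssen wir 4 Ableitungen unserer Gleichung für die Position x(t) = -2·t^3 - 3·t^2 + 3·t - 1 nehmen. Die Ableitung von der Position ergibt die Geschwindigkeit: v(t) = -6·t^2 - 6·t + 3. Durch Ableiten von der Geschwindigkeit erhalten wir die Beschleunigung: a(t) = -12·t - 6. Mit d/dt von a(t) finden wir j(t) = -12. Die Ableitung von dem Ruck ergibt den Snap: s(t) = 0. Wir haben den Snap s(t) = 0. Durch Einsetzen von t = 3: s(3) = 0.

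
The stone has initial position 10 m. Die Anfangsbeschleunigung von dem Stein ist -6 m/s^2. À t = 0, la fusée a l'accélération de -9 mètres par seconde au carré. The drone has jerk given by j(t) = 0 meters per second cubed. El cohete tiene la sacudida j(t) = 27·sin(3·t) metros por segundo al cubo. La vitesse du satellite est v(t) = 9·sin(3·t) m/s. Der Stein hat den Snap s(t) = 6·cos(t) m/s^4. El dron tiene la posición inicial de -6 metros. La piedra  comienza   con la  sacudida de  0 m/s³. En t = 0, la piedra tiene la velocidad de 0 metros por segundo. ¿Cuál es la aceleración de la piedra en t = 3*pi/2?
Para resolver esto, necesitamos tomar 2 antiderivadas de nuestra ecuación del snap s(t) = 6·cos(t). Integrando el snap y usando la condición inicial j(0) = 0, obtenemos j(t) = 6·sin(t). La antiderivada de la sacudida es la aceleración. Usando a(0) = -6, obtenemos a(t) = -6·cos(t). De la ecuación de la aceleración a(t) = -6·cos(t), sustituimos t = 3*pi/2 para obtener a = 0.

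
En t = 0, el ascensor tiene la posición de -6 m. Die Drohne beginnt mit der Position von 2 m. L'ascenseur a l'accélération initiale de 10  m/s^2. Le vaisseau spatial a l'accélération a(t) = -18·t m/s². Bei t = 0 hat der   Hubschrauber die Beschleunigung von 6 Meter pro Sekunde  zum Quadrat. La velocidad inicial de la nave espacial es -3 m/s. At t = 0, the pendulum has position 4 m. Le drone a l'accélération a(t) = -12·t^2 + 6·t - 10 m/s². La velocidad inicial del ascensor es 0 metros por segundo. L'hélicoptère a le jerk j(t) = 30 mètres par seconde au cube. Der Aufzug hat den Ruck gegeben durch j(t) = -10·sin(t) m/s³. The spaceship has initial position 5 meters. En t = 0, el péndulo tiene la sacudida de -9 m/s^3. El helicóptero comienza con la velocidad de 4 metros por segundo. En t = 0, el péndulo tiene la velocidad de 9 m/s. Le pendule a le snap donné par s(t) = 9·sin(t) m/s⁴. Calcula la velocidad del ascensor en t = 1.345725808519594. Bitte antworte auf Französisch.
Nous devons intégrer notre équation du jerk j(t) = -10·sin(t) 2 fois. En prenant ∫j(t)dt et en appliquant a(0) = 10, nous trouvons a(t) = 10·cos(t). L'intégrale de l'accélération, avec v(0) = 0, donne la vitesse: v(t) = 10·sin(t). De l'équation de la vitesse v(t) = 10·sin(t), nous substituons t = 1.345725808519594 pour obtenir v = 9.74778371569349.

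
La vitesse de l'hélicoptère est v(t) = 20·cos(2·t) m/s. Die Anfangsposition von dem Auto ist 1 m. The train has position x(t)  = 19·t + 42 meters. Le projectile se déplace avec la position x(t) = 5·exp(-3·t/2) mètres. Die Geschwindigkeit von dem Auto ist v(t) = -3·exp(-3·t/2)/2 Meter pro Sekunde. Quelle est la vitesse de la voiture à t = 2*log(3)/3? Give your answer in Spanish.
Usando v(t) = -3·exp(-3·t/2)/2 y sustituyendo t = 2*log(3)/3, encontramos v = -1/2.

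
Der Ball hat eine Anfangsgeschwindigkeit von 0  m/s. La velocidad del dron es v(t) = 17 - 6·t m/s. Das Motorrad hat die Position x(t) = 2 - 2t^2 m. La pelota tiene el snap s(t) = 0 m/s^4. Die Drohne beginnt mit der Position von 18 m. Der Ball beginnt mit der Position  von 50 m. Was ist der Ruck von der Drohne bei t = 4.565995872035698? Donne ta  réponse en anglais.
To solve this, we need to take 2 derivatives of our velocity equation v(t) = 17 - 6·t. The derivative of velocity gives acceleration: a(t) = -6. Differentiating acceleration, we get jerk: j(t) = 0. Using j(t) = 0 and substituting t = 4.565995872035698, we find j = 0.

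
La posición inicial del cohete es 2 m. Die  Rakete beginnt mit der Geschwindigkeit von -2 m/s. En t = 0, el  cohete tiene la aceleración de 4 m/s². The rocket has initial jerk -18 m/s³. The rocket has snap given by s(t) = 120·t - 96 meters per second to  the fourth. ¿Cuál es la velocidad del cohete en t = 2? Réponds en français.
En partant du snap s(t) = 120·t - 96, nous prenons 3 intégrales. L'intégrale du snap est le jerk. En utilisant j(0) = -18, nous obtenons j(t) = 60·t^2 - 96·t - 18. La primitive du jerk est l'accélération. En utilisant a(0) = 4, nous obtenons a(t) = 20·t^3 - 48·t^2 - 18·t + 4. En intégrant l'accélération et en utilisant la condition initiale v(0) = -2, nous obtenons v(t) = 5·t^4 - 16·t^3 - 9·t^2 + 4·t - 2. Nous avons la vitesse v(t) = 5·t^4 - 16·t^3 - 9·t^2 + 4·t - 2. En substituant t = 2: v(2) = -78.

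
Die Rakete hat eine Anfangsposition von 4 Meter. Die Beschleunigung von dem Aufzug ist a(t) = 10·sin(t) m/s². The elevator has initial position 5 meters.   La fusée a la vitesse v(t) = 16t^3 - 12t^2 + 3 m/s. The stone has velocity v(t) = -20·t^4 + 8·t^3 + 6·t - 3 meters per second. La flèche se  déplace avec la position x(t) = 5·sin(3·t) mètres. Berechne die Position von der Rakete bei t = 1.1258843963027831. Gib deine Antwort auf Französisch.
Pour résoudre ceci, nous devons prendre 1 intégrale de notre équation de la vitesse v(t) = 16·t^3 - 12·t^2 + 3. L'intégrale de la vitesse, avec x(0) = 4, donne la position: x(t) = 4·t^4 - 4·t^3 + 3·t + 4. De l'équation de la position x(t) = 4·t^4 - 4·t^3 + 3·t + 4, nous substituons t = 1.1258843963027831 pour obtenir x = 8.09629634441571.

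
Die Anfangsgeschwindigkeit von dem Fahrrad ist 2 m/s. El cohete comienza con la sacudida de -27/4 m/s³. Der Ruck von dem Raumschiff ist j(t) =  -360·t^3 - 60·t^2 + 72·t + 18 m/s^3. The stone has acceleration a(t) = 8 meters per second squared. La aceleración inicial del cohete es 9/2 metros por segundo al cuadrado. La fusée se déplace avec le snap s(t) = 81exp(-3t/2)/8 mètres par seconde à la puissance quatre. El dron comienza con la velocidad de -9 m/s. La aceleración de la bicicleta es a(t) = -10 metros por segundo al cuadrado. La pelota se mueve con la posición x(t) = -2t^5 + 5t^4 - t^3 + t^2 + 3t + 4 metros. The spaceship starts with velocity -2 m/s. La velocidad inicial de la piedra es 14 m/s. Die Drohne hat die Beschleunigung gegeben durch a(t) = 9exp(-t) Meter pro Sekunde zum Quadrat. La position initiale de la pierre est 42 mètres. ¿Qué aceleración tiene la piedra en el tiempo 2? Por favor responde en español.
Usando a(t) = 8 y sustituyendo t = 2, encontramos a = 8.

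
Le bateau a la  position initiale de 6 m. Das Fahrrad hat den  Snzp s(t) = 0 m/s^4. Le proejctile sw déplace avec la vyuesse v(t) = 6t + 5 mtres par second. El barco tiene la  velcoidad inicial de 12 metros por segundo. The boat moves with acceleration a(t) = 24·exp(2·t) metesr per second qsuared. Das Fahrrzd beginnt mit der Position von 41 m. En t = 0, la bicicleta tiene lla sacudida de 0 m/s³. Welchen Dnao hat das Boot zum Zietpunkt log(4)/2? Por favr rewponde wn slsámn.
Ausgehend von der Beschleunigung a(t) = 24·exp(2·t), nehmen wir 2 Ableitungen. Durch Ableiten von der Beschleunigung erhalten wir den Ruck: j(t) = 48·exp(2·t). Die Ableitung von dem Ruck ergibt den Snap: s(t) = 96·exp(2·t). Aus der Gleichung für den Snap s(t) = 96·exp(2·t), setzen wir t = log(4)/2 ein und erhalten s = 384.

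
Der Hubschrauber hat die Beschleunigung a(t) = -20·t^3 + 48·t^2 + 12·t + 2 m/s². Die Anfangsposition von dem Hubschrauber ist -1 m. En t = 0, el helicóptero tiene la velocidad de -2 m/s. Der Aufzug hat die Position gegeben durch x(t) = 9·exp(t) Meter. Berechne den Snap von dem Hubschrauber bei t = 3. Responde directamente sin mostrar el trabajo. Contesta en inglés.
At t = 3, s = -264.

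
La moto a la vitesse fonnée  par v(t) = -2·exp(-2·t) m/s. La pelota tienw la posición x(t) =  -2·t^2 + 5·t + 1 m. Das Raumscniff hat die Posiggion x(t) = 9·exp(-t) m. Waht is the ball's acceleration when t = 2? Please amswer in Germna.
Ausgehend von der Position x(t) = -2·t^2 + 5·t + 1, nehmen wir 2 Ableitungen. Durch Ableiten von der Position erhalten wir die Geschwindigkeit: v(t) = 5 - 4·t. Durch Ableiten von der Geschwindigkeit erhalten wir die Beschleunigung: a(t) = -4. Aus der Gleichung für die Beschleunigung a(t) = -4, setzen wir t = 2 ein und erhalten a = -4.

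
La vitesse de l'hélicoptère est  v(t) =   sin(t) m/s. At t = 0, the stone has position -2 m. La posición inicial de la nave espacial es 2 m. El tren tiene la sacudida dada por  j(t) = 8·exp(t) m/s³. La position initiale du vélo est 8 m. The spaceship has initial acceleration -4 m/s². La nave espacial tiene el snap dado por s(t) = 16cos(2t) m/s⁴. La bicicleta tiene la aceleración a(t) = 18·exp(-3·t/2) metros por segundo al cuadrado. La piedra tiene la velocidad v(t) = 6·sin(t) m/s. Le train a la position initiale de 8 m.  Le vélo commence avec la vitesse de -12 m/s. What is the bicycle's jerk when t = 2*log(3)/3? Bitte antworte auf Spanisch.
Debemos derivar nuestra ecuación de la aceleración a(t) = 18·exp(-3·t/2) 1 vez. Tomando d/dt de a(t), encontramos j(t) = -27·exp(-3·t/2). De la ecuación de la sacudida j(t) = -27·exp(-3·t/2), sustituimos t = 2*log(3)/3 para obtener j = -9.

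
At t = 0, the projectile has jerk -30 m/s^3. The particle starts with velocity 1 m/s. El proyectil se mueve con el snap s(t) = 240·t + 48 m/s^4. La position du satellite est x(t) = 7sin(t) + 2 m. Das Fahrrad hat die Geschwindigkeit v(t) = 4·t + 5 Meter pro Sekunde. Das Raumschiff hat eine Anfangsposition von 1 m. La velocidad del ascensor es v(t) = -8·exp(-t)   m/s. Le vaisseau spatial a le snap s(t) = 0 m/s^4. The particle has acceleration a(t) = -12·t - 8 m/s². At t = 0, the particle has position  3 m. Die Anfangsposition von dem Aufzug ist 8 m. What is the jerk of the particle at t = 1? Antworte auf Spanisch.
Partiendo de la aceleración a(t) = -12·t - 8, tomamos 1 derivada. Derivando la aceleración, obtenemos la sacudida: j(t) = -12. De la ecuación de la sacudida j(t) = -12, sustituimos t = 1 para obtener j = -12.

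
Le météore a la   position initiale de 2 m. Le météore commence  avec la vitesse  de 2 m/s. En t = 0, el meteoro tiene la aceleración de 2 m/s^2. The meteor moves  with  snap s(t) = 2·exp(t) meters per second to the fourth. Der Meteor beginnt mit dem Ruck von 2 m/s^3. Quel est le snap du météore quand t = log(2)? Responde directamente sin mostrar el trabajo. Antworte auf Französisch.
Le snap à t = log(2) est s = 4.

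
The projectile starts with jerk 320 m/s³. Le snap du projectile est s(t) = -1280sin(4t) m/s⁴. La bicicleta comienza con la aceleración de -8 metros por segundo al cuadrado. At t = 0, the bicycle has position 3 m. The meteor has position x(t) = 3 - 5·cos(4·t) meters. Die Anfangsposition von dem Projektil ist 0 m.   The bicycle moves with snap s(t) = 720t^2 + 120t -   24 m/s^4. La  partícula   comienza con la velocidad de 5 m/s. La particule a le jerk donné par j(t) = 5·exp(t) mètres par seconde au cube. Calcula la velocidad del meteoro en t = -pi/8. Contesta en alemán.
Ausgehend von der Position x(t) = 3 - 5·cos(4·t), nehmen wir 1 Ableitung. Die Ableitung von der Position ergibt die Geschwindigkeit: v(t) = 20·sin(4·t). Mit v(t) = 20·sin(4·t) und Einsetzen von t = -pi/8, finden wir v = -20.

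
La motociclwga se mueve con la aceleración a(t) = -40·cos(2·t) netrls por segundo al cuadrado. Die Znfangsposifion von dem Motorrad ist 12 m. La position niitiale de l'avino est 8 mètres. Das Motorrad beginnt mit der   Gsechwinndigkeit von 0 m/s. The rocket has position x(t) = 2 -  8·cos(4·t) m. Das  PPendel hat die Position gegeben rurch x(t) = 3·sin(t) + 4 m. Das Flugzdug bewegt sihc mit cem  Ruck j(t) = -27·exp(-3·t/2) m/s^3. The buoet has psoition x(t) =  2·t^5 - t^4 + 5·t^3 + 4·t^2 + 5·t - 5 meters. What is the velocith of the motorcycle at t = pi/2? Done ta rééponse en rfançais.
Pour résoudre ceci, nous devons prendre 1 intégrale de notre équation de l'accélération a(t) = -40·cos(2·t). En prenant ∫a(t)dt et en appliquant v(0) = 0, nous trouvons v(t) = -20·sin(2·t). Nous avons la vitesse v(t) = -20·sin(2·t). En substituant t = pi/2: v(pi/2) = 0.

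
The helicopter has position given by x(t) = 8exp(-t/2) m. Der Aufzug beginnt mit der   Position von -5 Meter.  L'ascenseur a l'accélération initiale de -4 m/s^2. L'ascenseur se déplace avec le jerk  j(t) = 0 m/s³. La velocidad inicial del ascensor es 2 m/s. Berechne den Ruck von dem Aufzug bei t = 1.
Aus der Gleichung für den Ruck j(t) = 0, setzen wir t = 1 ein und erhalten j = 0.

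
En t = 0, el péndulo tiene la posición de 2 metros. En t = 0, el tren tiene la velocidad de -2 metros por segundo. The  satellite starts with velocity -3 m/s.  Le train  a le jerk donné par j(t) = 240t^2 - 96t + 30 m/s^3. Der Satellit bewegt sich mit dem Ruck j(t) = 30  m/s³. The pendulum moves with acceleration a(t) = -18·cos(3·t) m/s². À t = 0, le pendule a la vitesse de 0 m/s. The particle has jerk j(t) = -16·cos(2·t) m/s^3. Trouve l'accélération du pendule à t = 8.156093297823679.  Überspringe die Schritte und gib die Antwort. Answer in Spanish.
En t = 8.156093297823679, a = -14.1704830611307.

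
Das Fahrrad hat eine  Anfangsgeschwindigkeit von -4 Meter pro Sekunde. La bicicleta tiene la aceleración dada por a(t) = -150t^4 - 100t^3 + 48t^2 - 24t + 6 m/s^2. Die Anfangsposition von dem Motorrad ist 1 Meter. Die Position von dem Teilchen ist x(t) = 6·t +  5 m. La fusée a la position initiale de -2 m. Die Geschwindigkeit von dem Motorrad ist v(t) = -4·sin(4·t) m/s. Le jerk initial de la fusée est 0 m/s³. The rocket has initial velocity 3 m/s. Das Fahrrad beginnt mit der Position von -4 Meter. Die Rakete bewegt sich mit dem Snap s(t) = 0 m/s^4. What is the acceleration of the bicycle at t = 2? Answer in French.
Nous avons l'accélération a(t) = -150·t^4 - 100·t^3 + 48·t^2 - 24·t + 6. En substituant t = 2: a(2) = -3050.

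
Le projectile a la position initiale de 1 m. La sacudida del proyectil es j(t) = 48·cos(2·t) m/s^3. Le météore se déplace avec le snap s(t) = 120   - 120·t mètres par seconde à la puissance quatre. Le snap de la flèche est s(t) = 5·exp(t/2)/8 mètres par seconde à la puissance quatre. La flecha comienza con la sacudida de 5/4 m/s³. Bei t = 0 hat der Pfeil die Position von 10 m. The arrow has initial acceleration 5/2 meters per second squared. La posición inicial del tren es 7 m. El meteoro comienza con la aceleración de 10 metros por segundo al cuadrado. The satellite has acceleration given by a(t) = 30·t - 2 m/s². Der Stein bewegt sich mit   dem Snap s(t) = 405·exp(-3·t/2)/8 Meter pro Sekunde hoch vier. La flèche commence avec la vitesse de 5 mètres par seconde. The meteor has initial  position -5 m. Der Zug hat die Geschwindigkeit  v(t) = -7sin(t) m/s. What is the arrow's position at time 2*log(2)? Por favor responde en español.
Partiendo del snap s(t) = 5·exp(t/2)/8, tomamos 4 integrales. Integrando el snap y usando la condición inicial j(0) = 5/4, obtenemos j(t) = 5·exp(t/2)/4. La integral de la sacudida, con a(0) = 5/2, da la aceleración: a(t) = 5·exp(t/2)/2. La integral de la aceleración, con v(0) = 5, da la velocidad: v(t) = 5·exp(t/2). La integral de la velocidad, con x(0) = 10, da la posición: x(t) = 10·exp(t/2). Tenemos la posición x(t) = 10·exp(t/2). Sustituyendo t = 2*log(2): x(2*log(2)) = 20.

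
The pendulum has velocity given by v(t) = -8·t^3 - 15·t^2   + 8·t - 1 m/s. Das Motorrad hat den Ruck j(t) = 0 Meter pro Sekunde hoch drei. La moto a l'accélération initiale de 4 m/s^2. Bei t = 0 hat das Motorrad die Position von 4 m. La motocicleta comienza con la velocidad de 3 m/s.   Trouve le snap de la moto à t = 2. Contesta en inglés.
To solve this, we need to take 1 derivative of our jerk equation j(t) = 0. Taking d/dt of j(t), we find s(t) = 0. From the given snap equation s(t) = 0, we substitute t = 2 to get s = 0.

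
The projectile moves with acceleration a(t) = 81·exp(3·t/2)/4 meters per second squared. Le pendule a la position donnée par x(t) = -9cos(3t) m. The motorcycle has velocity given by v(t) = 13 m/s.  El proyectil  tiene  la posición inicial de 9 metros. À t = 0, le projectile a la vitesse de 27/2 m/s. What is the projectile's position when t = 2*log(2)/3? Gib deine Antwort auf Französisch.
Nous devons intégrer notre équation de l'accélération a(t) = 81·exp(3·t/2)/4 2 fois. En prenant ∫a(t)dt et en appliquant v(0) = 27/2, nous trouvons v(t) = 27·exp(3·t/2)/2. En intégrant la vitesse et en utilisant la condition initiale x(0) = 9, nous obtenons x(t) = 9·exp(3·t/2). En utilisant x(t) = 9·exp(3·t/2) et en substituant t = 2*log(2)/3, nous trouvons x = 18.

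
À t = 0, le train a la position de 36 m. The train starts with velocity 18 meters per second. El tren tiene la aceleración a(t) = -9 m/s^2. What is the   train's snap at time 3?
To solve this, we need to take 2 derivatives of our acceleration equation a(t) = -9. Differentiating acceleration, we get jerk: j(t) = 0. Taking d/dt of j(t), we find s(t) = 0. We have snap s(t) = 0. Substituting t = 3: s(3) = 0.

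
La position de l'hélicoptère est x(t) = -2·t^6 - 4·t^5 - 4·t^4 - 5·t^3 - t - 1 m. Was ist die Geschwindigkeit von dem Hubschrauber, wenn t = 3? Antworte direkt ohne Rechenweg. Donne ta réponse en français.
À t = 3, v = -5104.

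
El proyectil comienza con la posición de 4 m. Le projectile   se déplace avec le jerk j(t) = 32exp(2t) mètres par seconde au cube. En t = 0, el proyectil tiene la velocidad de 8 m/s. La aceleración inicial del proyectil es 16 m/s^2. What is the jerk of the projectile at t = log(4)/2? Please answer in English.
We have jerk j(t) = 32·exp(2·t). Substituting t = log(4)/2: j(log(4)/2) = 128.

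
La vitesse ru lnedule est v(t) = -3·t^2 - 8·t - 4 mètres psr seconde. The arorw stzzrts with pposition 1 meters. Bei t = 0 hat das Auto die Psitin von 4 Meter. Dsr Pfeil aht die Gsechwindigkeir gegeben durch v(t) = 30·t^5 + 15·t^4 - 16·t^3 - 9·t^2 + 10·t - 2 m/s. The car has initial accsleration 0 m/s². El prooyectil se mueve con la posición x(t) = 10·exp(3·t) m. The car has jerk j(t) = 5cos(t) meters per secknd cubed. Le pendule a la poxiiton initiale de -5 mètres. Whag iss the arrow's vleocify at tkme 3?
Using v(t) = 30·t^5 + 15·t^4 - 16·t^3 - 9·t^2 + 10·t - 2 and substituting t = 3, we find v = 8020.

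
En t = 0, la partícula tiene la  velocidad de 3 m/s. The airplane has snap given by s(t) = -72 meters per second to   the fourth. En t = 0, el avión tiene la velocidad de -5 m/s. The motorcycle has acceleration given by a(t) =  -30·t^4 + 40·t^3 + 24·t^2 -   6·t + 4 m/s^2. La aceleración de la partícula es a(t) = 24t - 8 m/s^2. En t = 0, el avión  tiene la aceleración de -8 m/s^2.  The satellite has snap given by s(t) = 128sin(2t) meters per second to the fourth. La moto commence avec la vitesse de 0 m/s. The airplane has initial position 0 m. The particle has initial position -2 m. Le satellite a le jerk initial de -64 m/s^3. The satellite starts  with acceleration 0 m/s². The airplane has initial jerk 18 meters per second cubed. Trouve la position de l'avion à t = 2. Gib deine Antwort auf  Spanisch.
Necesitamos integrar nuestra ecuación del snap s(t) = -72 4 veces. La integral del snap es la sacudida. Usando j(0) = 18, obtenemos j(t) = 18 - 72·t. Tomando ∫j(t)dt y aplicando a(0) = -8, encontramos a(t) = -36·t^2 + 18·t - 8. La integral de la aceleración es la velocidad. Usando v(0) = -5, obtenemos v(t) = -12·t^3 + 9·t^2 - 8·t - 5. Integrando la velocidad y usando la condición inicial x(0) = 0, obtenemos x(t) = -3·t^4 + 3·t^3 - 4·t^2 - 5·t. Tenemos la posición x(t) = -3·t^4 + 3·t^3 - 4·t^2 - 5·t. Sustituyendo t = 2: x(2) = -50.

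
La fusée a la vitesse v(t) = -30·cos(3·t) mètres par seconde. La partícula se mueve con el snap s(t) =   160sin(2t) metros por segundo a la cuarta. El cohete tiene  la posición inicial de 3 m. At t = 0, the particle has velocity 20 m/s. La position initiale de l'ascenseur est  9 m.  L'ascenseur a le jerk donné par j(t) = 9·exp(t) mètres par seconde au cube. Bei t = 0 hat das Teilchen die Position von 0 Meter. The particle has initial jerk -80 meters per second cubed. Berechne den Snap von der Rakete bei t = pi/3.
Wir müssen unsere Gleichung für die Geschwindigkeit v(t) = -30·cos(3·t) 3-mal ableiten. Durch Ableiten von der Geschwindigkeit erhalten wir die Beschleunigung: a(t) = 90·sin(3·t). Mit d/dt von a(t) finden wir j(t) = 270·cos(3·t). Durch Ableiten von dem Ruck erhalten wir den Snap: s(t) = -810·sin(3·t). Mit s(t) = -810·sin(3·t) und Einsetzen von t = pi/3, finden wir s = 0.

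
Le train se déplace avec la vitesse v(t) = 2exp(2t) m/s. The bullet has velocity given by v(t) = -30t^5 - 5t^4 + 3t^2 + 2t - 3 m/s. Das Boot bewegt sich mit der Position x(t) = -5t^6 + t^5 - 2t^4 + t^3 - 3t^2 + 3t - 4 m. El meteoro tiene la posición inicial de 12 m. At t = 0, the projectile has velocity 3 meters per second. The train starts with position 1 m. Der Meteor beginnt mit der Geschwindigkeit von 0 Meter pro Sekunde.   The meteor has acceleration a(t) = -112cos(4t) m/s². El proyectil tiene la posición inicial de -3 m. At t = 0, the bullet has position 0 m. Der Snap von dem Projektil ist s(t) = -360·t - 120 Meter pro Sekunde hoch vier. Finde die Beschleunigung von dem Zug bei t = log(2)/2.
Wir müssen unsere Gleichung für die Geschwindigkeit v(t) = 2·exp(2·t) 1-mal ableiten. Mit d/dt von v(t) finden wir a(t) = 4·exp(2·t). Mit a(t) = 4·exp(2·t) und Einsetzen von t = log(2)/2, finden wir a = 8.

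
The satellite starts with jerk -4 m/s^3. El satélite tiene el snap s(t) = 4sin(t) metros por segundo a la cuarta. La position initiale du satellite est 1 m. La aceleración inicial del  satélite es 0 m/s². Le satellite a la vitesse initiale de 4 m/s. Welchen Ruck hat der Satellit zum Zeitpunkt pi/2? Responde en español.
Debemos encontrar la integral de nuestra ecuación del snap s(t) = 4·sin(t) 1 vez. Integrando el snap y usando la condición inicial j(0) = -4, obtenemos j(t) = -4·cos(t). De la ecuación de la sacudida j(t) = -4·cos(t), sustituimos t = pi/2 para obtener j = 0.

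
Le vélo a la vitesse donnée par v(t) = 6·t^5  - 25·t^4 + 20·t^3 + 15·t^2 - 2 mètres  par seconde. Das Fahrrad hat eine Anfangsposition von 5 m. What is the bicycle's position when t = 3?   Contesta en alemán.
Wir müssen unsere Gleichung für die Geschwindigkeit v(t) = 6·t^5 - 25·t^4 + 20·t^3 + 15·t^2 - 2 1-mal integrieren. Das Integral von der Geschwindigkeit, mit x(0) = 5, ergibt die Position: x(t) = t^6 - 5·t^5 + 5·t^4 + 5·t^3 - 2·t + 5. Mit x(t) = t^6 - 5·t^5 + 5·t^4 + 5·t^3 - 2·t + 5 und Einsetzen von t = 3, finden wir x = 53.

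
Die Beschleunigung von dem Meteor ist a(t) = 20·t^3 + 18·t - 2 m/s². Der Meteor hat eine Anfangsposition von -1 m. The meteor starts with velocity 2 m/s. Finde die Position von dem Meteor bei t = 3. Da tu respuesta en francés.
Nous devons trouver l'intégrale de notre équation de l'accélération a(t) = 20·t^3 + 18·t - 2 2 fois. La primitive de l'accélération, avec v(0) = 2, donne la vitesse: v(t) = 5·t^4 + 9·t^2 - 2·t + 2. En intégrant la vitesse et en utilisant la condition initiale x(0) = -1, nous obtenons x(t) = t^5 + 3·t^3 - t^2 + 2·t - 1. Nous avons la position x(t) = t^5 + 3·t^3 - t^2 + 2·t - 1. En substituant t = 3: x(3) = 320.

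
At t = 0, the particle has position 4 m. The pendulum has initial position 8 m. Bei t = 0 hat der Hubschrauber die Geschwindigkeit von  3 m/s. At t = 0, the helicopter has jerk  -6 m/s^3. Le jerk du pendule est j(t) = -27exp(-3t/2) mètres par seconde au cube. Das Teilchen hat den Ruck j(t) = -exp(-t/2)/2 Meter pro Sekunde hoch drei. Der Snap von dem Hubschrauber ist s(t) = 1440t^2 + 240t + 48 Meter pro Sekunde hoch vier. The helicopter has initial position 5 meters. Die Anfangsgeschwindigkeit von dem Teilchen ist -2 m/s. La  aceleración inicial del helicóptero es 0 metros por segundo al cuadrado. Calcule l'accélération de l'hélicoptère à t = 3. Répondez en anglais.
We need to integrate our snap equation s(t) = 1440·t^2 + 240·t + 48 2 times. Finding the integral of s(t) and using j(0) = -6: j(t) = 480·t^3 + 120·t^2 + 48·t - 6. The integral of jerk is acceleration. Using a(0) = 0, we get a(t) = 2·t·(60·t^3 + 20·t^2 + 12·t - 3). We have acceleration a(t) = 2·t·(60·t^3 + 20·t^2 + 12·t - 3). Substituting t = 3: a(3) = 10998.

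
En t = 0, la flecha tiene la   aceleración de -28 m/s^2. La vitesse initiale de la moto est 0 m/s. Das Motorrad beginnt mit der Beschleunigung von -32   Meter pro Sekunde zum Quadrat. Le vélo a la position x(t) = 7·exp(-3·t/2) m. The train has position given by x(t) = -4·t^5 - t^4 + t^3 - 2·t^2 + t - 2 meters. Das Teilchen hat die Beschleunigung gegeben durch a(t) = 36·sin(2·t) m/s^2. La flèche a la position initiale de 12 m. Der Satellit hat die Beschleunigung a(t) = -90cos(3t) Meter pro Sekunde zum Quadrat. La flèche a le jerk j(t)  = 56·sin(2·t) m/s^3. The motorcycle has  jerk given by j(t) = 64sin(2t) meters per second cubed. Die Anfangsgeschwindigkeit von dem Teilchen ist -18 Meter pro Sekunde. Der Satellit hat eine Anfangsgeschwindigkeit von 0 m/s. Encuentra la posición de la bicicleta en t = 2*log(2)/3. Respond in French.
En utilisant x(t) = 7·exp(-3·t/2) et en substituant t = 2*log(2)/3, nous trouvons x = 7/2.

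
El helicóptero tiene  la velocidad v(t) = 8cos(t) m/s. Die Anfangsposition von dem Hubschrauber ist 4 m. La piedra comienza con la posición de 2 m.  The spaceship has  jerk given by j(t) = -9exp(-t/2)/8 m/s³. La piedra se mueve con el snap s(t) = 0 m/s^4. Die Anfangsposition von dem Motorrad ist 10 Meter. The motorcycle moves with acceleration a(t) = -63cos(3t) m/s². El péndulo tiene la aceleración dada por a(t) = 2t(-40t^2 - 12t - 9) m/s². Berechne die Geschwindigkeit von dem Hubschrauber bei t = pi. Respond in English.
We have velocity v(t) = 8·cos(t). Substituting t = pi: v(pi) = -8.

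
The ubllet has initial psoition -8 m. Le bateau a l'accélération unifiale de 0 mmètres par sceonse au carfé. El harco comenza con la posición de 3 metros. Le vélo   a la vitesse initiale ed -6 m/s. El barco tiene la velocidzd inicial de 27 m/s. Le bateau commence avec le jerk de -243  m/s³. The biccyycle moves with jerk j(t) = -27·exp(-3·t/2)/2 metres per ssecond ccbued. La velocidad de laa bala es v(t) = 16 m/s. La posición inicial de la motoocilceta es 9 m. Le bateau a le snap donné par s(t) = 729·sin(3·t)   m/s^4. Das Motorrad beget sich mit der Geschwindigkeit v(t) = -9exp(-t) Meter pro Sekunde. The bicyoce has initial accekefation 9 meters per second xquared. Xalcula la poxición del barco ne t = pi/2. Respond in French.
Pour résoudre ceci, nous devons prendre 4 intégrales de notre équation du snap s(t) = 729·sin(3·t). En intégrant le snap et en utilisant la condition initiale j(0) = -243, nous obtenons j(t) = -243·cos(3·t). En prenant ∫j(t)dt et en appliquant a(0) = 0, nous trouvons a(t) = -81·sin(3·t). L'intégrale de l'accélération est la vitesse. En utilisant v(0) = 27, nous obtenons v(t) = 27·cos(3·t). En intégrant la vitesse et en utilisant la condition initiale x(0) = 3, nous obtenons x(t) = 9·sin(3·t) + 3. De l'équation de la position x(t) = 9·sin(3·t) + 3, nous substituons t = pi/2 pour obtenir x = -6.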